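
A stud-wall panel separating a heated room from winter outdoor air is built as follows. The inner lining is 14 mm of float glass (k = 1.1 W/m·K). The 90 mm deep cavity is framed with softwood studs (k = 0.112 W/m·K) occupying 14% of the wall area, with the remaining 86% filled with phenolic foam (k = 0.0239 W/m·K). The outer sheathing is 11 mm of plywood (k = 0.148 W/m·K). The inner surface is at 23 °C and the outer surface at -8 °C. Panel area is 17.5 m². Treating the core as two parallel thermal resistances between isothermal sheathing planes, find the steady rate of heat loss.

Sheathing layers in series; stud and cavity paths in parallel between them.
R_inner = 0.014/(1.1×17.5) = 7.273×10^-4 K/W
R_stud  = 0.09/(0.112×0.14×17.5) = 0.328 K/W
R_cav   = 0.09/(0.0239×0.86×17.5) = 0.2502 K/W
1/R_core = 1/R_stud + 1/R_cav → R_core = 0.1419 K/W
R_outer = 0.011/(0.148×17.5) = 0.004247 K/W
R_total = 0.1469 K/W
Q = ΔT/R_total = 31/0.1469

Q ≈ 211 W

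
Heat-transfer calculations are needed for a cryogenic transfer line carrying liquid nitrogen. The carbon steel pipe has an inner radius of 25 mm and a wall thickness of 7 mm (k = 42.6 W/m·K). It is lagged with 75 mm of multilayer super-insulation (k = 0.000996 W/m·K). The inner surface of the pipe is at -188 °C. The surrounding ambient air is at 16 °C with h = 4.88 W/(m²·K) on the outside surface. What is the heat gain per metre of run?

Radial resistances (cylindrical: R_cond = ln(r_o/r_i)/(2πkL), R_conv = 1/(h·2πrL)):
R_carbon steel pipe wall = ln(32/25)/(2π×42.6×1) = 9.223×10^-4 K/W
R_multilayer super-insulation = ln(107/32)/(2π×0.000996×1) = 192.9 K/W
R_outer film = 1/(h_o·2πr_oL) = 1/(4.88×2π×0.107×1) = 0.3048 K/W
R_total = 193.2 K/W
Q = ΔT/R_total = 204/193.2

q′ ≈ 1.06 W/m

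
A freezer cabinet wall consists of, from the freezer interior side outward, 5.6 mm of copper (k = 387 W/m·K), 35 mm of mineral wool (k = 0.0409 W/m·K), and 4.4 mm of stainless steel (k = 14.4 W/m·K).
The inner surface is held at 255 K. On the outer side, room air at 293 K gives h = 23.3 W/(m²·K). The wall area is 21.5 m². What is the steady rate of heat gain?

Q ≈ 909 W

Thermal resistances in series:
R_copper = L/(kA) = 0.0056/(387×21.5) = 6.73×10^-7 K/W
R_mineral wool = L/(kA) = 0.035/(0.0409×21.5) = 0.0398 K/W
R_stainless steel = L/(kA) = 0.0044/(14.4×21.5) = 1.421×10^-5 K/W
R_outer film = 1/(h_o·A) = 1/(23.3×21.5) = 0.001996 K/W
R_total = 0.04181 K/W
Q = ΔT / R_total = 38 / 0.04181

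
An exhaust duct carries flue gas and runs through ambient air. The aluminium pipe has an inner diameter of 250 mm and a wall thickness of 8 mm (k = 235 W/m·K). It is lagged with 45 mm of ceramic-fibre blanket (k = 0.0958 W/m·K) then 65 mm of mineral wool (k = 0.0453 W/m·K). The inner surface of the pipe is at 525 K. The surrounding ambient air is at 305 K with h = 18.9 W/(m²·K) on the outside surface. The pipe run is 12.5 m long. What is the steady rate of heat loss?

Radial resistances (cylindrical: R_cond = ln(r_o/r_i)/(2πkL), R_conv = 1/(h·2πrL)):
R_aluminium pipe wall = ln(133/125)/(2π×235×12.5) = 3.361×10^-6 K/W
R_ceramic-fibre blanket = ln(178/133)/(2π×0.0958×12.5) = 0.03873 K/W
R_mineral wool = ln(243/178)/(2π×0.0453×12.5) = 0.08749 K/W
R_outer film = 1/(h_o·2πr_oL) = 1/(18.9×2π×0.243×12.5) = 0.002772 K/W
R_total = 0.129 K/W
Q = ΔT/R_total = 220/0.129

Q ≈ 1710 W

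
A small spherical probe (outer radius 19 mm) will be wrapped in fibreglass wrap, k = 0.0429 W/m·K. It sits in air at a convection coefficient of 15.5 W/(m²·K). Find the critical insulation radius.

r_cr ≈ 5.54 mm

For a sphere r_cr = 2k/h = 2×0.0429/15.5
r_cr = 5.54 mm; since the bare radius (19 mm) is above r_cr, any added insulation will reduce heat loss.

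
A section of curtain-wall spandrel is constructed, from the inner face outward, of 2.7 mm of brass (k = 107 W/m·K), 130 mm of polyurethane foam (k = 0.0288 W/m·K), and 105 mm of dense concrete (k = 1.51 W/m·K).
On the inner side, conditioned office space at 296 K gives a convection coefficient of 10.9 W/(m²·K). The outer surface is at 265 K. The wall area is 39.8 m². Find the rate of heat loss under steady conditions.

Q ≈ 264 W

Model the wall as resistances in series:
R_inner film = 1/(h_i·A) = 1/(10.9×39.8) = 0.002305 K/W
R_brass = L/(kA) = 0.0027/(107×39.8) = 6.34×10^-7 K/W
R_polyurethane foam = L/(kA) = 0.13/(0.0288×39.8) = 0.1134 K/W
R_dense concrete = L/(kA) = 0.105/(1.51×39.8) = 0.001747 K/W
R_total = 0.1175 K/W
Q = ΔT / R_total = 31 / 0.1175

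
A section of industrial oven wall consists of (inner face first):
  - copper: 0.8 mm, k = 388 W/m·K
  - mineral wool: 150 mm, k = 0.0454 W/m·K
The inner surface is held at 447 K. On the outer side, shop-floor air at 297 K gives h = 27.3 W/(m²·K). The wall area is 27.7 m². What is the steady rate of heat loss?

Model the wall as resistances in series:
R_copper = L/(kA) = 0.0008/(388×27.7) = 7.444×10^-8 K/W
R_mineral wool = L/(kA) = 0.15/(0.0454×27.7) = 0.1193 K/W
R_outer film = 1/(h_o·A) = 1/(27.3×27.7) = 0.001322 K/W
R_total = 0.1206 K/W
Q = ΔT / R_total = 150 / 0.1206

Q ≈ 1240 W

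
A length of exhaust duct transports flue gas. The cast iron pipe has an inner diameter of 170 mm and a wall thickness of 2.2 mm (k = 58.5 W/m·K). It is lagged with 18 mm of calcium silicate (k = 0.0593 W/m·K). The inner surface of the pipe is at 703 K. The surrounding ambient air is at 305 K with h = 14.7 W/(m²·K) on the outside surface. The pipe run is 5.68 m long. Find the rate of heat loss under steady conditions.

Cylindrical conduction, so R = ln(r₂/r₁)/(2πkL) per layer, in series:
R_cast iron pipe wall = ln(87.2/85)/(2π×58.5×5.68) = 1.224×10^-5 K/W
R_calcium silicate = ln(105.2/87.2)/(2π×0.0593×5.68) = 0.08867 K/W
R_outer film = 1/(h_o·2πr_oL) = 1/(14.7×2π×0.1052×5.68) = 0.01812 K/W
R_total = 0.1068 K/W
Q = ΔT/R_total = 398/0.1068

Q ≈ 3730 W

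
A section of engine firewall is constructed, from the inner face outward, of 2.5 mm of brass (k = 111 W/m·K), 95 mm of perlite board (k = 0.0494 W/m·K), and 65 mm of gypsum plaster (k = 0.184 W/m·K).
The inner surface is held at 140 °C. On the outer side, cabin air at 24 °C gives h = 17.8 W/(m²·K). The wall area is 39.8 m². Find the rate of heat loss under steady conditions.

Model the wall as resistances in series:
R_brass = L/(kA) = 0.0025/(111×39.8) = 5.659×10^-7 K/W
R_perlite board = L/(kA) = 0.095/(0.0494×39.8) = 0.04832 K/W
R_gypsum plaster = L/(kA) = 0.065/(0.184×39.8) = 0.008876 K/W
R_outer film = 1/(h_o·A) = 1/(17.8×39.8) = 0.001412 K/W
R_total = 0.05861 K/W
Q = ΔT / R_total = 116 / 0.05861

Q ≈ 1980 W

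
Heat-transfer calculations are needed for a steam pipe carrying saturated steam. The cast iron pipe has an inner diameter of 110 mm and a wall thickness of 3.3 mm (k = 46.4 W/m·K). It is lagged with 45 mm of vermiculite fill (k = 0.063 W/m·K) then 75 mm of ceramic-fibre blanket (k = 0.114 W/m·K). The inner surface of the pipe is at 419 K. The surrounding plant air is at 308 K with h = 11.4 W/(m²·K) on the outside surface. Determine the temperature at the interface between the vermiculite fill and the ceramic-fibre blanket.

Cylindrical conduction, so R = ln(r₂/r₁)/(2πkL) per layer, in series:
R_cast iron pipe wall = ln(58.3/55)/(2π×46.4×1) = 1.999×10^-4 K/W
R_vermiculite fill = ln(103.3/58.3)/(2π×0.063×1) = 1.445 K/W
R_ceramic-fibre blanket = ln(178.3/103.3)/(2π×0.114×1) = 0.762 K/W
R_outer film = 1/(h_o·2πr_oL) = 1/(11.4×2π×0.1783×1) = 0.0783 K/W
R_total = 2.286 K/W
Q = ΔT/R_total = 111/2.286
Q = 48.6 W/m
T_interface = T_inner − Q·ΣR(inner→interface) = 419 − 48.6×1.445

T ≈ 349 K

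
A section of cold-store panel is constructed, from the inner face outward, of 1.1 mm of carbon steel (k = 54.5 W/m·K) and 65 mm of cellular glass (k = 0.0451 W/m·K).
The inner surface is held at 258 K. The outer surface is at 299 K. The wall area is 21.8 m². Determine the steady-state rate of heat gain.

Q ≈ 620 W

Using the resistance-network approach (series):
R_carbon steel = L/(kA) = 0.0011/(54.5×21.8) = 9.258×10^-7 K/W
R_cellular glass = L/(kA) = 0.065/(0.0451×21.8) = 0.06611 K/W
R_total = 0.06611 K/W
Q = ΔT / R_total = 41 / 0.06611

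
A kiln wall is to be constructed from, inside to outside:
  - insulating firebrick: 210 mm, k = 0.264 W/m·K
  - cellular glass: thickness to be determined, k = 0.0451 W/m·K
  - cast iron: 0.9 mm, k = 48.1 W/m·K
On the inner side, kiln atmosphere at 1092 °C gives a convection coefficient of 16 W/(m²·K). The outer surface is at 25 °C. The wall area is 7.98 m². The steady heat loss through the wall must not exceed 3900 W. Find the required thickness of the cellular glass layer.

Using the resistance-network approach (series):
R_inner film = 1/(h_i·A) = 1/(16×7.98) = 0.007832 K/W
R_insulating firebrick = L/(kA) = 0.21/(0.264×7.98) = 0.09968 K/W
R_cast iron = L/(kA) = 0.0009/(48.1×7.98) = 2.345×10^-6 K/W
Sum of the known resistances R_other = 0.1075 K/W
Required total resistance R_tot = ΔT/Q_allow = 1067/3900 = 0.2736 K/W
R_cellular glass = R_tot − R_other = 0.1661 K/W
L = R·k·A = 0.1661×0.0451×7.98

L ≈ 59.8 mm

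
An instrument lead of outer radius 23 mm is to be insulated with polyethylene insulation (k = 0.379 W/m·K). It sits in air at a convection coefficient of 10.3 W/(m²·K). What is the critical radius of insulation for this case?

For a cylinder r_cr = k/h = 0.379/10.3
r_cr = 36.8 mm; since the bare radius (23 mm) is below r_cr, adding a thin layer of insulation will *increase* heat loss.

r_cr ≈ 36.8 mm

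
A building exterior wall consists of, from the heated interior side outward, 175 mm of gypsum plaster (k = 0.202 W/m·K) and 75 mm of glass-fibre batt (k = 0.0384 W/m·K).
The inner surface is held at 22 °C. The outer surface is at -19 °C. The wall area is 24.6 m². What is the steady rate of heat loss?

Thermal resistances in series:
R_gypsum plaster = L/(kA) = 0.175/(0.202×24.6) = 0.03522 K/W
R_glass-fibre batt = L/(kA) = 0.075/(0.0384×24.6) = 0.0794 K/W
R_total = 0.1146 K/W
Q = ΔT / R_total = 41 / 0.1146

Q ≈ 358 W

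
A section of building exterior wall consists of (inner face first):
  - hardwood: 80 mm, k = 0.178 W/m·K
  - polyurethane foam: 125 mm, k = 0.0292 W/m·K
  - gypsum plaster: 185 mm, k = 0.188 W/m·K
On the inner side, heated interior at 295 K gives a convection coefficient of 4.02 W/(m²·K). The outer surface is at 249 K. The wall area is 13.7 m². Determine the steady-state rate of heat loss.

Treating each layer as a thermal resistance in series:
R_inner film = 1/(h_i·A) = 1/(4.02×13.7) = 0.01816 K/W
R_hardwood = L/(kA) = 0.08/(0.178×13.7) = 0.03281 K/W
R_polyurethane foam = L/(kA) = 0.125/(0.0292×13.7) = 0.3125 K/W
R_gypsum plaster = L/(kA) = 0.185/(0.188×13.7) = 0.07183 K/W
R_total = 0.4353 K/W
Q = ΔT / R_total = 46 / 0.4353

Q ≈ 106 W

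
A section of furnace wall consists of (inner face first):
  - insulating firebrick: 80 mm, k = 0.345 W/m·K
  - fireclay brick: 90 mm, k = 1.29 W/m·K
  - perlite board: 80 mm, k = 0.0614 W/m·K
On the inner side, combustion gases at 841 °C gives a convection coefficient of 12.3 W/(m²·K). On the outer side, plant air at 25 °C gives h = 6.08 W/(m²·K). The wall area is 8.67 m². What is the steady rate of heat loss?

Treating each layer as a thermal resistance in series:
R_inner film = 1/(h_i·A) = 1/(12.3×8.67) = 0.009377 K/W
R_insulating firebrick = L/(kA) = 0.08/(0.345×8.67) = 0.02675 K/W
R_fireclay brick = L/(kA) = 0.09/(1.29×8.67) = 0.008047 K/W
R_perlite board = L/(kA) = 0.08/(0.0614×8.67) = 0.1503 K/W
R_outer film = 1/(h_o·A) = 1/(6.08×8.67) = 0.01897 K/W
R_total = 0.2134 K/W
Q = ΔT / R_total = 816 / 0.2134

Q ≈ 3820 W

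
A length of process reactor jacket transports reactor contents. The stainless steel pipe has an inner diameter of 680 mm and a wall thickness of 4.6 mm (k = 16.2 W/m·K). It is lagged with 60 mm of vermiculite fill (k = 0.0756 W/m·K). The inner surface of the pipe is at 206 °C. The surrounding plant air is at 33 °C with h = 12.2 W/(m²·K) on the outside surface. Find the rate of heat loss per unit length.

For a radial system each layer contributes R = ln(r_out/r_in)/(2πkL); films add R = 1/(hA).
R_stainless steel pipe wall = ln(344.6/340)/(2π×16.2×1) = 1.32×10^-4 K/W
R_vermiculite fill = ln(404.6/344.6)/(2π×0.0756×1) = 0.3379 K/W
R_outer film = 1/(h_o·2πr_oL) = 1/(12.2×2π×0.4046×1) = 0.03224 K/W
R_total = 0.3703 K/W
Q = ΔT/R_total = 173/0.3703

q′ ≈ 467 W/m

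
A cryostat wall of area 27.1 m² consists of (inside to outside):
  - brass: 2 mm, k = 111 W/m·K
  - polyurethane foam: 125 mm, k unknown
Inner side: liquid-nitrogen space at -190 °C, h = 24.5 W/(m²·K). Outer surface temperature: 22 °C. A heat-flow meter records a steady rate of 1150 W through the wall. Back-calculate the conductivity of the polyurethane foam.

k ≈ 0.0252 W/(m·K)

Treating each layer as a thermal resistance in series:
R_inner film = 1/(h_i·A) = 1/(24.5×27.1) = 0.001506 K/W
R_brass = L/(kA) = 0.002/(111×27.1) = 6.649×10^-7 K/W
Sum of known resistances R_other = 0.001507 K/W
Total R = ΔT/Q = 212/1150 = 0.1843 K/W
R_polyurethane foam = R_total − R_other = 0.1828 K/W
k = L/(R·A) = 0.125/(0.1828×27.1)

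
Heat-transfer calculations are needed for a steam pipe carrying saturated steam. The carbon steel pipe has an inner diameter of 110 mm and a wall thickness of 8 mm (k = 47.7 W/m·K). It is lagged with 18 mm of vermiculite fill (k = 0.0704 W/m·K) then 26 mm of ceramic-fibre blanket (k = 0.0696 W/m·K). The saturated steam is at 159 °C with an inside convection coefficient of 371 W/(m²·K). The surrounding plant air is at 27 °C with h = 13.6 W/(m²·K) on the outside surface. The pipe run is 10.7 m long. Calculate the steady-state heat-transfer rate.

Cylindrical conduction, so R = ln(r₂/r₁)/(2πkL) per layer, in series:
R_inner film = 1/(h_i·2πr₁L) = 1/(371×2π×0.055×10.7) = 7.29×10^-4 K/W
R_carbon steel pipe wall = ln(63/55)/(2π×47.7×10.7) = 4.235×10^-5 K/W
R_vermiculite fill = ln(81/63)/(2π×0.0704×10.7) = 0.0531 K/W
R_ceramic-fibre blanket = ln(107/81)/(2π×0.0696×10.7) = 0.05949 K/W
R_outer film = 1/(h_o·2πr_oL) = 1/(13.6×2π×0.107×10.7) = 0.01022 K/W
R_total = 0.1236 K/W
Q = ΔT/R_total = 132/0.1236

Q ≈ 1070 W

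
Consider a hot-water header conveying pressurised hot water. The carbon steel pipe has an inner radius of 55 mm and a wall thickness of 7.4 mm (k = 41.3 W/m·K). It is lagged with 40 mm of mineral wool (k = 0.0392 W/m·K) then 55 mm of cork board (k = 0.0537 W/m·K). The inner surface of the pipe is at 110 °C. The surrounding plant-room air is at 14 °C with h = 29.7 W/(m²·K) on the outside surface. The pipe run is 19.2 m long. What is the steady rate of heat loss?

Treating each annulus and film as a series resistance:
R_carbon steel pipe wall = ln(62.4/55)/(2π×41.3×19.2) = 2.534×10^-5 K/W
R_mineral wool = ln(102.4/62.4)/(2π×0.0392×19.2) = 0.1047 K/W
R_cork board = ln(157.4/102.4)/(2π×0.0537×19.2) = 0.06636 K/W
R_outer film = 1/(h_o·2πr_oL) = 1/(29.7×2π×0.1574×19.2) = 0.001773 K/W
R_total = 0.1729 K/W
Q = ΔT/R_total = 96/0.1729

Q ≈ 555 W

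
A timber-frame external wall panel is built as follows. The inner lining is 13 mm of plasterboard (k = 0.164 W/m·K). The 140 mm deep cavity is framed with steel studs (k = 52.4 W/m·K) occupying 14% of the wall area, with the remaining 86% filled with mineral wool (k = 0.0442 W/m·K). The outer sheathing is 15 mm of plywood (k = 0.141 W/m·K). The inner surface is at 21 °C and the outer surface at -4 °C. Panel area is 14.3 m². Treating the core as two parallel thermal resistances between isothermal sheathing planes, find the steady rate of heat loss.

Sheathing layers in series; stud and cavity paths in parallel between them.
R_inner = 0.013/(0.164×14.3) = 0.005543 K/W
R_stud  = 0.14/(52.4×0.14×14.3) = 0.001335 K/W
R_cav   = 0.14/(0.0442×0.86×14.3) = 0.2576 K/W
1/R_core = 1/R_stud + 1/R_cav → R_core = 0.001328 K/W
R_outer = 0.015/(0.141×14.3) = 0.007439 K/W
R_total = 0.01431 K/W
Q = ΔT/R_total = 25/0.01431

Q ≈ 1750 W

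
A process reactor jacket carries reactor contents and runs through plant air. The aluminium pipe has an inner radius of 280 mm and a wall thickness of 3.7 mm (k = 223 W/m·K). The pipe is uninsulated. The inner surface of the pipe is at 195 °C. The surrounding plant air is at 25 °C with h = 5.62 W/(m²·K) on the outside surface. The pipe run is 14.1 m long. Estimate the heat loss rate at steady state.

Per-layer cylindrical resistances, series-summed:
R_aluminium pipe wall = ln(283.7/280)/(2π×223×14.1) = 6.645×10^-7 K/W
R_outer film = 1/(h_o·2πr_oL) = 1/(5.62×2π×0.2837×14.1) = 0.00708 K/W
R_total = 0.00708 K/W
Q = ΔT/R_total = 170/0.00708

Q ≈ 24000 W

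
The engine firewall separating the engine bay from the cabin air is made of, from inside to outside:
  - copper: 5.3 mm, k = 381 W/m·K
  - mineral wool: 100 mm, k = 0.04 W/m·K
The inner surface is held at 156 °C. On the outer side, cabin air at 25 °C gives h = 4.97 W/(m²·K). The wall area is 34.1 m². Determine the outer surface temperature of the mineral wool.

Thermal resistances in series:
R_copper = L/(kA) = 0.0053/(381×34.1) = 4.079×10^-7 K/W
R_mineral wool = L/(kA) = 0.1/(0.04×34.1) = 0.07331 K/W
R_outer film = 1/(h_o·A) = 1/(4.97×34.1) = 0.005901 K/W
R_total = 0.07921 K/W;  Q = ΔT/R_total = 131/0.07921 = 1654 W
T_interface = T_inner − Q·ΣR(inner→interface) = 156 − 1650×0.07331

T ≈ 34.8 °C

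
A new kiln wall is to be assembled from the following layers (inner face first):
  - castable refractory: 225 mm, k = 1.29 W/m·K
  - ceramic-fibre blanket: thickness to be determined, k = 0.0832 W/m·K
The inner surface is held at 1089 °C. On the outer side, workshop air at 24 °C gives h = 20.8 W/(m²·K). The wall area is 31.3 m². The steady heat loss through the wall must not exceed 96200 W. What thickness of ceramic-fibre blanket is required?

L ≈ 10.3 mm

Model the wall as resistances in series:
R_castable refractory = L/(kA) = 0.225/(1.29×31.3) = 0.005572 K/W
R_outer film = 1/(h_o·A) = 1/(20.8×31.3) = 0.001536 K/W
Sum of the known resistances R_other = 0.007108 K/W
Required total resistance R_tot = ΔT/Q_allow = 1065/96200 = 0.01107 K/W
R_ceramic-fibre blanket = R_tot − R_other = 0.003962 K/W
L = R·k·A = 0.003962×0.0832×31.3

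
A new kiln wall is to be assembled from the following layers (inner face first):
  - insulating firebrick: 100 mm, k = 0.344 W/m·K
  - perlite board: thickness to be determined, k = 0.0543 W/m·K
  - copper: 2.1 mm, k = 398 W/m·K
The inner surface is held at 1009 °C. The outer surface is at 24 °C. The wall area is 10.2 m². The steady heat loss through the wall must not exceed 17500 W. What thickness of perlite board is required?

Model the wall as resistances in series:
R_insulating firebrick = L/(kA) = 0.1/(0.344×10.2) = 0.0285 K/W
R_copper = L/(kA) = 0.0021/(398×10.2) = 5.173×10^-7 K/W
Sum of the known resistances R_other = 0.0285 K/W
Required total resistance R_tot = ΔT/Q_allow = 985/17500 = 0.05629 K/W
R_perlite board = R_tot − R_other = 0.02779 K/W
L = R·k·A = 0.02779×0.0543×10.2

L ≈ 15.4 mm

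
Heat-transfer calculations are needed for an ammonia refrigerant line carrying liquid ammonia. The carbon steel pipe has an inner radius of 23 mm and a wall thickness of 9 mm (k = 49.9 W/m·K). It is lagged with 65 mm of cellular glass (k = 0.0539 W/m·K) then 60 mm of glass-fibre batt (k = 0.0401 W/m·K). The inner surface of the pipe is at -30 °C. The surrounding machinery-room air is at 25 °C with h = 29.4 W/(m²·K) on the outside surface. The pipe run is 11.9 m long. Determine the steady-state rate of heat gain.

Q ≈ 125 W

For a radial system each layer contributes R = ln(r_out/r_in)/(2πkL); films add R = 1/(hA).
R_carbon steel pipe wall = ln(32/23)/(2π×49.9×11.9) = 8.851×10^-5 K/W
R_cellular glass = ln(97/32)/(2π×0.0539×11.9) = 0.2752 K/W
R_glass-fibre batt = ln(157/97)/(2π×0.0401×11.9) = 0.1606 K/W
R_outer film = 1/(h_o·2πr_oL) = 1/(29.4×2π×0.157×11.9) = 0.002898 K/W
R_total = 0.4388 K/W
Q = ΔT/R_total = 55/0.4388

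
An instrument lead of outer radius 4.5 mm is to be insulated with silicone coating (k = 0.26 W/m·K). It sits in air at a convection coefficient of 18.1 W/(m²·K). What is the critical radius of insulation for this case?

r_cr ≈ 14.4 mm

For a cylinder r_cr = k/h = 0.26/18.1
r_cr = 14.4 mm; since the bare radius (4.5 mm) is below r_cr, adding a thin layer of insulation will *increase* heat loss.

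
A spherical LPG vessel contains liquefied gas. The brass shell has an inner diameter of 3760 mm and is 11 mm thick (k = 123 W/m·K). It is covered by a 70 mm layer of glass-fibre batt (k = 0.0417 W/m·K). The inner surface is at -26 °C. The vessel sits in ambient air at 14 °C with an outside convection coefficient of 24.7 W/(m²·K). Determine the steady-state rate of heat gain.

Q ≈ 1090 W

Each spherical layer contributes R = (1/r_i − 1/r_o)/(4πk):
R_brass shell = (1/1.88 − 1/1.891)/(4π×123) = 2.002×10^-6 K/W
R_glass-fibre batt = (1/1.891 − 1/1.961)/(4π×0.0417) = 0.03602 K/W
R_outer film = 1/(h·4πr_o²) = 1/(24.7×4π×1.961²) = 8.378×10^-4 K/W
R_total = 0.03686 K/W
Q = ΔT/R_total = 40/0.03686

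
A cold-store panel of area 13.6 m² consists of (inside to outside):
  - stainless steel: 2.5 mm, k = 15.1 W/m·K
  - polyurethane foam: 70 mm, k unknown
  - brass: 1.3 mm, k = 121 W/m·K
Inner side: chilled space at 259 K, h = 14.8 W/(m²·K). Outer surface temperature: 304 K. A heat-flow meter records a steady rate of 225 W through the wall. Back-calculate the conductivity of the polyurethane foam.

Thermal resistances in series:
R_inner film = 1/(h_i·A) = 1/(14.8×13.6) = 0.004968 K/W
R_stainless steel = L/(kA) = 0.0025/(15.1×13.6) = 1.217×10^-5 K/W
R_brass = L/(kA) = 0.0013/(121×13.6) = 7.9×10^-7 K/W
Sum of known resistances R_other = 0.004981 K/W
Total R = ΔT/Q = 45/225 = 0.2 K/W
R_polyurethane foam = R_total − R_other = 0.195 K/W
k = L/(R·A) = 0.07/(0.195×13.6)

k ≈ 0.0264 W/(m·K)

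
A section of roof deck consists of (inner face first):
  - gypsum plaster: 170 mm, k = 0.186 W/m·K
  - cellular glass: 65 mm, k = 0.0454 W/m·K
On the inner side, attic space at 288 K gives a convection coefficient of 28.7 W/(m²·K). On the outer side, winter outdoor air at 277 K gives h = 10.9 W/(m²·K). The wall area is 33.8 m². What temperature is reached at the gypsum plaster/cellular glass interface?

Using the resistance-network approach (series):
R_inner film = 1/(h_i·A) = 1/(28.7×33.8) = 0.001031 K/W
R_gypsum plaster = L/(kA) = 0.17/(0.186×33.8) = 0.02704 K/W
R_cellular glass = L/(kA) = 0.065/(0.0454×33.8) = 0.04236 K/W
R_outer film = 1/(h_o·A) = 1/(10.9×33.8) = 0.002714 K/W
R_total = 0.07314 K/W;  Q = ΔT/R_total = 11/0.07314 = 150.4 W
T_interface = T_inner − Q·ΣR(inner→interface) = 288 − 150×0.02807

T ≈ 284 K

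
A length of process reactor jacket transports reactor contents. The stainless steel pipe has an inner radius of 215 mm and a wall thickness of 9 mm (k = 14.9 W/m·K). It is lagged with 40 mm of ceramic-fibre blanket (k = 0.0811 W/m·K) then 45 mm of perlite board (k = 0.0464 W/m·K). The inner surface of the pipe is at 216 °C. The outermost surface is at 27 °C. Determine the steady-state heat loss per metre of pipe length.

q′ ≈ 219 W/m

Radial resistances (cylindrical: R_cond = ln(r_o/r_i)/(2πkL), R_conv = 1/(h·2πrL)):
R_stainless steel pipe wall = ln(224/215)/(2π×14.9×1) = 4.38×10^-4 K/W
R_ceramic-fibre blanket = ln(264/224)/(2π×0.0811×1) = 0.3224 K/W
R_perlite board = ln(309/264)/(2π×0.0464×1) = 0.5399 K/W
R_total = 0.8627 K/W
Q = ΔT/R_total = 189/0.8627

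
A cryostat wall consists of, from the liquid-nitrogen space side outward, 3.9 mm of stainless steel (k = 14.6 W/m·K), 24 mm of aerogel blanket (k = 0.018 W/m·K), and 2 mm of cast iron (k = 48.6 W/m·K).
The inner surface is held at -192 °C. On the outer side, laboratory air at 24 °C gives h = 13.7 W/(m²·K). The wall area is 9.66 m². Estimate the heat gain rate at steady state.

Q ≈ 1480 W

Series thermal resistances:
R_stainless steel = L/(kA) = 0.0039/(14.6×9.66) = 2.765×10^-5 K/W
R_aerogel blanket = L/(kA) = 0.024/(0.018×9.66) = 0.138 K/W
R_cast iron = L/(kA) = 0.002/(48.6×9.66) = 4.26×10^-6 K/W
R_outer film = 1/(h_o·A) = 1/(13.7×9.66) = 0.007556 K/W
R_total = 0.1456 K/W
Q = ΔT / R_total = 216 / 0.1456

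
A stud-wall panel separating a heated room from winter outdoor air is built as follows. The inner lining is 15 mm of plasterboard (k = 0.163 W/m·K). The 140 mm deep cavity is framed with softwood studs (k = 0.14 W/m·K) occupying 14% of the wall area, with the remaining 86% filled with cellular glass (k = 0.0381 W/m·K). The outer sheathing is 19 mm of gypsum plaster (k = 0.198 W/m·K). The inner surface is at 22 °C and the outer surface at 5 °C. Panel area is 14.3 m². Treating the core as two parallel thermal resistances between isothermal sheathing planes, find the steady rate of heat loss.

Q ≈ 85 W

Sheathing layers in series; stud and cavity paths in parallel between them.
R_inner = 0.015/(0.163×14.3) = 0.006435 K/W
R_stud  = 0.14/(0.14×0.14×14.3) = 0.4995 K/W
R_cav   = 0.14/(0.0381×0.86×14.3) = 0.2988 K/W
1/R_core = 1/R_stud + 1/R_cav → R_core = 0.187 K/W
R_outer = 0.019/(0.198×14.3) = 0.00671 K/W
R_total = 0.2001 K/W
Q = ΔT/R_total = 17/0.2001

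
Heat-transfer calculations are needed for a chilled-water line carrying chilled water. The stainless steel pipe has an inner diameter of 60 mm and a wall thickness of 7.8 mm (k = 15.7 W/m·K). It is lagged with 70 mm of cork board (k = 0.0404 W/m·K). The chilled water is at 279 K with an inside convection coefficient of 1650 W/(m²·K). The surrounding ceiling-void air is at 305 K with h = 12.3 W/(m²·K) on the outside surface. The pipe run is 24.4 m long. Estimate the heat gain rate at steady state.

Treating each annulus and film as a series resistance:
R_inner film = 1/(h_i·2πr₁L) = 1/(1650×2π×0.03×24.4) = 1.318×10^-4 K/W
R_stainless steel pipe wall = ln(37.8/30)/(2π×15.7×24.4) = 9.602×10^-5 K/W
R_cork board = ln(107.8/37.8)/(2π×0.0404×24.4) = 0.1692 K/W
R_outer film = 1/(h_o·2πr_oL) = 1/(12.3×2π×0.1078×24.4) = 0.004919 K/W
R_total = 0.1743 K/W
Q = ΔT/R_total = 26/0.1743

Q ≈ 149 W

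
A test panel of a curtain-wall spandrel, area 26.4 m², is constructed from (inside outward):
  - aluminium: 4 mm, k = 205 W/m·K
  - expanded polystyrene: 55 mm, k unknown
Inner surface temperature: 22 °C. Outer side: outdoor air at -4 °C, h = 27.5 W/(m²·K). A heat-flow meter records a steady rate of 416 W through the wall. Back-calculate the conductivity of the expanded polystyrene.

Series thermal resistances:
R_aluminium = L/(kA) = 0.004/(205×26.4) = 7.391×10^-7 K/W
R_outer film = 1/(h_o·A) = 1/(27.5×26.4) = 0.001377 K/W
Sum of known resistances R_other = 0.001378 K/W
Total R = ΔT/Q = 26/416 = 0.0625 K/W
R_expanded polystyrene = R_total − R_other = 0.06112 K/W
k = L/(R·A) = 0.055/(0.06112×26.4)

k ≈ 0.0341 W/(m·K)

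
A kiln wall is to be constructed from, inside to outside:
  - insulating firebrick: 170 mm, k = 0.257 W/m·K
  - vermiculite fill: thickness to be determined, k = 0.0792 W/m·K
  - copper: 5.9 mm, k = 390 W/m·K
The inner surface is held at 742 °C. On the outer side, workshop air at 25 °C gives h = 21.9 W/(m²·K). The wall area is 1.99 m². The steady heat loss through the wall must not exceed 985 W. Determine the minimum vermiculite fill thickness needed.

Thermal resistances in series:
R_insulating firebrick = L/(kA) = 0.17/(0.257×1.99) = 0.3324 K/W
R_copper = L/(kA) = 0.0059/(390×1.99) = 7.602×10^-6 K/W
R_outer film = 1/(h_o·A) = 1/(21.9×1.99) = 0.02295 K/W
Sum of the known resistances R_other = 0.3554 K/W
Required total resistance R_tot = ΔT/Q_allow = 717/985 = 0.7279 K/W
R_vermiculite fill = R_tot − R_other = 0.3726 K/W
L = R·k·A = 0.3726×0.0792×1.99

L ≈ 58.7 mm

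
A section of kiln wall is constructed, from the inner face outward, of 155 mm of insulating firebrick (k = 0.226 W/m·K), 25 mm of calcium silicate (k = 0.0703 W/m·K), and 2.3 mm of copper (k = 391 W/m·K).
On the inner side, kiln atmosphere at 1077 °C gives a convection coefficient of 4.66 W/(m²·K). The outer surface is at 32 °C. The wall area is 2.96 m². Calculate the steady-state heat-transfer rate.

Treating each layer as a thermal resistance in series:
R_inner film = 1/(h_i·A) = 1/(4.66×2.96) = 0.0725 K/W
R_insulating firebrick = L/(kA) = 0.155/(0.226×2.96) = 0.2317 K/W
R_calcium silicate = L/(kA) = 0.025/(0.0703×2.96) = 0.1201 K/W
R_copper = L/(kA) = 0.0023/(391×2.96) = 1.987×10^-6 K/W
R_total = 0.4243 K/W
Q = ΔT / R_total = 1045 / 0.4243

Q ≈ 2460 W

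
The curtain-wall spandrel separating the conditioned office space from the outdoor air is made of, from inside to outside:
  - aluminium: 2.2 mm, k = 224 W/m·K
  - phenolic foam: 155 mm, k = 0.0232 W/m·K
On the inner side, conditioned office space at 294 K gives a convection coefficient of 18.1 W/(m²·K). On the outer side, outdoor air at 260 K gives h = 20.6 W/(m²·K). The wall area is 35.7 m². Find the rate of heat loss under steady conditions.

Q ≈ 179 W

Series thermal resistances:
R_inner film = 1/(h_i·A) = 1/(18.1×35.7) = 0.001548 K/W
R_aluminium = L/(kA) = 0.0022/(224×35.7) = 2.751×10^-7 K/W
R_phenolic foam = L/(kA) = 0.155/(0.0232×35.7) = 0.1871 K/W
R_outer film = 1/(h_o·A) = 1/(20.6×35.7) = 0.00136 K/W
R_total = 0.1901 K/W
Q = ΔT / R_total = 34 / 0.1901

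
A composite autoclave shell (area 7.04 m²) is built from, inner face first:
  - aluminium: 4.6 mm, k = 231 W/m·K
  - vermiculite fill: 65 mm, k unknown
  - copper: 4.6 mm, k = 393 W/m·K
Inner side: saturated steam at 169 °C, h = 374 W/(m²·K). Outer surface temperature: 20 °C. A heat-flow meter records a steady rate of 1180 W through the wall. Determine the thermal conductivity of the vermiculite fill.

Using the resistance-network approach (series):
R_inner film = 1/(h_i·A) = 1/(374×7.04) = 3.798×10^-4 K/W
R_aluminium = L/(kA) = 0.0046/(231×7.04) = 2.829×10^-6 K/W
R_copper = L/(kA) = 0.0046/(393×7.04) = 1.663×10^-6 K/W
Sum of known resistances R_other = 3.843×10^-4 K/W
Total R = ΔT/Q = 149/1180 = 0.1263 K/W
R_vermiculite fill = R_total − R_other = 0.1259 K/W
k = L/(R·A) = 0.065/(0.1259×7.04)

k ≈ 0.0733 W/(m·K)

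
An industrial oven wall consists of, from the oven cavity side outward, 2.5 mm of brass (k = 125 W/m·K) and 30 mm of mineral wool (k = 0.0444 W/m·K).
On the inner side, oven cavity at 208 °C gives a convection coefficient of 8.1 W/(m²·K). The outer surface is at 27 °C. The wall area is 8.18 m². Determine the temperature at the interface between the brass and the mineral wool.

Series thermal resistances:
R_inner film = 1/(h_i·A) = 1/(8.1×8.18) = 0.01509 K/W
R_brass = L/(kA) = 0.0025/(125×8.18) = 2.445×10^-6 K/W
R_mineral wool = L/(kA) = 0.03/(0.0444×8.18) = 0.0826 K/W
R_total = 0.0977 K/W;  Q = ΔT/R_total = 181/0.0977 = 1853 W
T_interface = T_inner − Q·ΣR(inner→interface) = 208 − 1850×0.01509

T ≈ 180 °C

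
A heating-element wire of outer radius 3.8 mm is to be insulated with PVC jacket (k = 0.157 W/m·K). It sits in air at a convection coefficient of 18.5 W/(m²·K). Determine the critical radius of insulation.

For a cylinder r_cr = k/h = 0.157/18.5
r_cr = 8.49 mm; since the bare radius (3.8 mm) is below r_cr, adding a thin layer of insulation will *increase* heat loss.

r_cr ≈ 8.49 mm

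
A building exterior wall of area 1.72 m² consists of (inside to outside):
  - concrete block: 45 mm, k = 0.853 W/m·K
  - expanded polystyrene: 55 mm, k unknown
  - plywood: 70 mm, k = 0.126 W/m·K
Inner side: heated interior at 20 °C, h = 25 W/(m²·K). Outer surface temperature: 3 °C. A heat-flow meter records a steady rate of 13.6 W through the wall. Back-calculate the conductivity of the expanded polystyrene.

k ≈ 0.0366 W/(m·K)

Using the resistance-network approach (series):
R_inner film = 1/(h_i·A) = 1/(25×1.72) = 0.02326 K/W
R_concrete block = L/(kA) = 0.045/(0.853×1.72) = 0.03067 K/W
R_plywood = L/(kA) = 0.07/(0.126×1.72) = 0.323 K/W
Sum of known resistances R_other = 0.3769 K/W
Total R = ΔT/Q = 17/13.6 = 1.25 K/W
R_expanded polystyrene = R_total − R_other = 0.8731 K/W
k = L/(R·A) = 0.055/(0.8731×1.72)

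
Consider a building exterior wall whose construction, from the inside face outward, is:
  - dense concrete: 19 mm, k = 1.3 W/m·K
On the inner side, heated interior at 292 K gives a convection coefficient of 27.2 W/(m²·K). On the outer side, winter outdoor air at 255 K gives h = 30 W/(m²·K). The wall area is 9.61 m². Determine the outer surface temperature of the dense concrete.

T ≈ 270 K

Using the resistance-network approach (series):
R_inner film = 1/(h_i·A) = 1/(27.2×9.61) = 0.003826 K/W
R_dense concrete = L/(kA) = 0.019/(1.3×9.61) = 0.001521 K/W
R_outer film = 1/(h_o·A) = 1/(30×9.61) = 0.003469 K/W
R_total = 0.008815 K/W;  Q = ΔT/R_total = 37/0.008815 = 4197 W
T_interface = T_inner − Q·ΣR(inner→interface) = 292 − 4200×0.005347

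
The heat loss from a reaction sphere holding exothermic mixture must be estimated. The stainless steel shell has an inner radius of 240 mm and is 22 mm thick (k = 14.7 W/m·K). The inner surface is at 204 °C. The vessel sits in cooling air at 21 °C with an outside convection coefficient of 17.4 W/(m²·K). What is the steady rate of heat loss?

Radial (spherical) resistances in series:
R_stainless steel shell = (1/0.24 − 1/0.262)/(4π×14.7) = 0.001894 K/W
R_outer film = 1/(h·4πr_o²) = 1/(17.4×4π×0.262²) = 0.06663 K/W
R_total = 0.06852 K/W
Q = ΔT/R_total = 183/0.06852

Q ≈ 2670 W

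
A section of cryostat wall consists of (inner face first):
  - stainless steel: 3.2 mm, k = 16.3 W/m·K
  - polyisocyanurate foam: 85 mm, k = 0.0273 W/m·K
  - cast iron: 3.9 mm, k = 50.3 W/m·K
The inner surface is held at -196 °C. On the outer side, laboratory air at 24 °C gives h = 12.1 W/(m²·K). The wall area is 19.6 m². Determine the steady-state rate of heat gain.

Thermal resistances in series:
R_stainless steel = L/(kA) = 0.0032/(16.3×19.6) = 1.002×10^-5 K/W
R_polyisocyanurate foam = L/(kA) = 0.085/(0.0273×19.6) = 0.1589 K/W
R_cast iron = L/(kA) = 0.0039/(50.3×19.6) = 3.956×10^-6 K/W
R_outer film = 1/(h_o·A) = 1/(12.1×19.6) = 0.004217 K/W
R_total = 0.1631 K/W
Q = ΔT / R_total = 220 / 0.1631

Q ≈ 1350 W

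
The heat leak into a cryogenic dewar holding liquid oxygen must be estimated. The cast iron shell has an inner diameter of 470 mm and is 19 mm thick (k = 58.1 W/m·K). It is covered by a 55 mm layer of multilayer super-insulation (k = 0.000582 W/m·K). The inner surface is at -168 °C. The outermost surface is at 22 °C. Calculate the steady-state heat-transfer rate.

For a spherical shell R = (1/r₁ − 1/r₂)/(4πk); film R = 1/(h·4πr²). In series:
R_cast iron shell = (1/0.235 − 1/0.254)/(4π×58.1) = 4.36×10^-4 K/W
R_multilayer super-insulation = (1/0.254 − 1/0.309)/(4π×0.000582) = 95.82 K/W
R_total = 95.82 K/W
Q = ΔT/R_total = 190/95.82

Q ≈ 1.98 W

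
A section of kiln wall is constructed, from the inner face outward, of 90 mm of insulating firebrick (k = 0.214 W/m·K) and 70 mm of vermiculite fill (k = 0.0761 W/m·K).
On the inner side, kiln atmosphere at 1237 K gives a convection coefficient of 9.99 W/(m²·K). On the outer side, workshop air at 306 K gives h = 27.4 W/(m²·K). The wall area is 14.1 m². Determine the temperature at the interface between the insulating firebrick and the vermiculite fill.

T ≈ 909 K

Thermal resistances in series:
R_inner film = 1/(h_i·A) = 1/(9.99×14.1) = 0.007099 K/W
R_insulating firebrick = L/(kA) = 0.09/(0.214×14.1) = 0.02983 K/W
R_vermiculite fill = L/(kA) = 0.07/(0.0761×14.1) = 0.06524 K/W
R_outer film = 1/(h_o·A) = 1/(27.4×14.1) = 0.002588 K/W
R_total = 0.1048 K/W;  Q = ΔT/R_total = 931/0.1048 = 8888 W
T_interface = T_inner − Q·ΣR(inner→interface) = 1237 − 8890×0.03693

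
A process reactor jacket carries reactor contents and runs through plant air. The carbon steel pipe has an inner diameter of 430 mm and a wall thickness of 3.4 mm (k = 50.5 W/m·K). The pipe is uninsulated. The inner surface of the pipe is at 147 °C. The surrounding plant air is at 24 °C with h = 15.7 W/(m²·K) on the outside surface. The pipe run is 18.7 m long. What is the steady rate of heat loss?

For a radial system each layer contributes R = ln(r_out/r_in)/(2πkL); films add R = 1/(hA).
R_carbon steel pipe wall = ln(218.4/215)/(2π×50.5×18.7) = 2.644×10^-6 K/W
R_outer film = 1/(h_o·2πr_oL) = 1/(15.7×2π×0.2184×18.7) = 0.002482 K/W
R_total = 0.002485 K/W
Q = ΔT/R_total = 123/0.002485

Q ≈ 49500 W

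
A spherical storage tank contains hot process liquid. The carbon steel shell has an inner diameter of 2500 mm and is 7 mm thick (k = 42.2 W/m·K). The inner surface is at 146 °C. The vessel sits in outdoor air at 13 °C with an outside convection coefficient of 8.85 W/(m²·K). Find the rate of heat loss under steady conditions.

Q ≈ 23300 W

Each spherical layer contributes R = (1/r_i − 1/r_o)/(4πk):
R_carbon steel shell = (1/1.25 − 1/1.257)/(4π×42.2) = 8.401×10^-6 K/W
R_outer film = 1/(h·4πr_o²) = 1/(8.85×4π×1.257²) = 0.005691 K/W
R_total = 0.005699 K/W
Q = ΔT/R_total = 133/0.005699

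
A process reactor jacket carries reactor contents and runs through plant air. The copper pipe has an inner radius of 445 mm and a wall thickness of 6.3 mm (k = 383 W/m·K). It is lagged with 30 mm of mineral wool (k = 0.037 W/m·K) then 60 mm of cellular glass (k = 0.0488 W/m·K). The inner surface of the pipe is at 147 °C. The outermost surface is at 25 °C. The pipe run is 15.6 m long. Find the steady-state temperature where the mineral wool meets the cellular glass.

For a radial system each layer contributes R = ln(r_out/r_in)/(2πkL); films add R = 1/(hA).
R_copper pipe wall = ln(451.3/445)/(2π×383×15.6) = 3.745×10^-7 K/W
R_mineral wool = ln(481.3/451.3)/(2π×0.037×15.6) = 0.01775 K/W
R_cellular glass = ln(541.3/481.3)/(2π×0.0488×15.6) = 0.02456 K/W
R_total = 0.04231 K/W
Q = ΔT/R_total = 122/0.04231
Q = 2880 W
T_interface = T_inner − Q·ΣR(inner→interface) = 147 − 2880×0.01775

T ≈ 95.8 °C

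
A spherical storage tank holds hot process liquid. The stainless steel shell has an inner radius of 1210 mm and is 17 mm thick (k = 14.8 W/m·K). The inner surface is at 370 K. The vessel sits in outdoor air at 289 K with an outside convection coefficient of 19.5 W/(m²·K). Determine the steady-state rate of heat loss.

Q ≈ 29200 W

Radial (spherical) resistances in series:
R_stainless steel shell = (1/1.21 − 1/1.227)/(4π×14.8) = 6.157×10^-5 K/W
R_outer film = 1/(h·4πr_o²) = 1/(19.5×4π×1.227²) = 0.002711 K/W
R_total = 0.002772 K/W
Q = ΔT/R_total = 81/0.002772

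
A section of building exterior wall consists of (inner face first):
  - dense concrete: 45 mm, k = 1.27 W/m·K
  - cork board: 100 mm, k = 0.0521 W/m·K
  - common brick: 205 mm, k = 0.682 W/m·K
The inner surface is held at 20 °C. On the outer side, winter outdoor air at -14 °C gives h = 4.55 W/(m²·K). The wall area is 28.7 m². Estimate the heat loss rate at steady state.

Q ≈ 394 W

Using the resistance-network approach (series):
R_dense concrete = L/(kA) = 0.045/(1.27×28.7) = 0.001235 K/W
R_cork board = L/(kA) = 0.1/(0.0521×28.7) = 0.06688 K/W
R_common brick = L/(kA) = 0.205/(0.682×28.7) = 0.01047 K/W
R_outer film = 1/(h_o·A) = 1/(4.55×28.7) = 0.007658 K/W
R_total = 0.08624 K/W
Q = ΔT / R_total = 34 / 0.08624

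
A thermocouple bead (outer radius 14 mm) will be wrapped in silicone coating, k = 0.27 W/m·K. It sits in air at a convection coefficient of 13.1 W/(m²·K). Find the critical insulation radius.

r_cr ≈ 41.2 mm

For a sphere r_cr = 2k/h = 2×0.27/13.1
r_cr = 41.2 mm; since the bare radius (14 mm) is below r_cr, adding a thin layer of insulation will *increase* heat loss.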